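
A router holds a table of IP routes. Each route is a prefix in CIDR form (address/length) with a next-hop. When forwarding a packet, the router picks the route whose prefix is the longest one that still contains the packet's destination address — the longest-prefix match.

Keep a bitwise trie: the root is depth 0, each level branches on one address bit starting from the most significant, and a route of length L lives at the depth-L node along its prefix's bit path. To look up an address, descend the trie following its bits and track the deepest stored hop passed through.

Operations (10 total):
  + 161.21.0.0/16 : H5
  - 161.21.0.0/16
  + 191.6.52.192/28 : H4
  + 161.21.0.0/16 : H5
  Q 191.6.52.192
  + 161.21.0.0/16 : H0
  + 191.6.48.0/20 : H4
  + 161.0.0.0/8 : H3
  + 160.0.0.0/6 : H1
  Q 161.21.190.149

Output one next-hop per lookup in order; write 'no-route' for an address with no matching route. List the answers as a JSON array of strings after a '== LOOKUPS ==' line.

Apply in order:
  add 161.21.0.0/16 -> H5 at depth 16
  del 161.21.0.0/16 (clear depth 16)
  add 191.6.52.192/28 -> H4 at depth 28
  add 161.21.0.0/16 -> H5 at depth 16
  ? 191.6.52.192  path d0:-→d1:-→d2:-→d3:-→d4:-→d5:-→d6:-→d7:-→d8:-→d9:-→d10:-→d11:-→d12:-→d13:-→d14:-→d15:-→d16:-→d17:-→d18:-→d19:-→d20:-→d21:-→d22:-→d23:-→d24:-→d25:-→d26:-→d27:-→d28:H4  best=H4
  add 161.21.0.0/16 -> H0 at depth 16
  add 191.6.48.0/20 -> H4 at depth 20
  add 161.0.0.0/8 -> H3 at depth 8
  add 160.0.0.0/6 -> H1 at depth 6
  ? 161.21.190.149  path d0:-→d1:-→d2:-→d3:-→d4:-→d5:-→d6:H1→d7:-→d8:H3→d9:-→d10:-→d11:-→d12:-→d13:-→d14:-→d15:-→d16:H0  best=H0

== LOOKUPS ==
["H4","H0"]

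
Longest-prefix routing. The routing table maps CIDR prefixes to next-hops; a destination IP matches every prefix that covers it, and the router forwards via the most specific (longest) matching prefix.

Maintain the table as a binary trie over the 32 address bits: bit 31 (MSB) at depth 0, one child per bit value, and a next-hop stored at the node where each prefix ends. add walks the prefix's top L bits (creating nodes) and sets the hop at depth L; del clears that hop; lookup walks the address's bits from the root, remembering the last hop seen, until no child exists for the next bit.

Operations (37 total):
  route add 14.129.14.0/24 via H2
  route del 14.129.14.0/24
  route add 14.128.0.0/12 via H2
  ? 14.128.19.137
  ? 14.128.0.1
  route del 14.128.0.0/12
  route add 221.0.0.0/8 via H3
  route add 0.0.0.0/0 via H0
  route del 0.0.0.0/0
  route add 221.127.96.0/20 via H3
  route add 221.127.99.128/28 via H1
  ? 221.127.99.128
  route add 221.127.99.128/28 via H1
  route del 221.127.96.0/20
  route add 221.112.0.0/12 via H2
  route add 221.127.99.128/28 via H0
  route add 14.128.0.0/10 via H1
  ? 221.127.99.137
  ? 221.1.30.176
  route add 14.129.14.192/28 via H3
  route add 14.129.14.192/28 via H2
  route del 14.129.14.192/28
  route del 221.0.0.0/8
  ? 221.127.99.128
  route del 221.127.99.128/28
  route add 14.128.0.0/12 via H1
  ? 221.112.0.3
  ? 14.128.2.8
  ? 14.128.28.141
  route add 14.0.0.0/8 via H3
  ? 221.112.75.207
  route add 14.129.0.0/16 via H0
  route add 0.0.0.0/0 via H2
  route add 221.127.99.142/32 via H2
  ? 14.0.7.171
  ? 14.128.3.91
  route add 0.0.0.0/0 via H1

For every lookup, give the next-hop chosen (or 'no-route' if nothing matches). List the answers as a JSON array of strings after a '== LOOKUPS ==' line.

Trace:
  + 14.129.14.0/24 (H2) depth=24
  - 14.129.14.0/24 clear@24
  + 14.128.0.0/12 (H2) depth=12
  lookup 14.128.19.137: bits 000011101000000 walk d0:-→d1:-→d2:-→d3:-→d4:-→d5:-→d6:-→d7:-→d8:-→d9:-→d10:-→d11:-→d12:H2→d13:-→d14:-→d15:- -> H2
  lookup 14.128.0.1: bits 000011101000000 walk d0:-→d1:-→d2:-→d3:-→d4:-→d5:-→d6:-→d7:-→d8:-→d9:-→d10:-→d11:-→d12:H2→d13:-→d14:-→d15:- -> H2
  - 14.128.0.0/12 clear@12
  + 221.0.0.0/8 (H3) depth=8
  + 0.0.0.0/0 (H0) depth=0
  - 0.0.0.0/0 clear@0
  + 221.127.96.0/20 (H3) depth=20
  + 221.127.99.128/28 (H1) depth=28
  lookup 221.127.99.128: bits 1101110101111111011000111000 walk d0:-→d1:-→d2:-→d3:-→d4:-→d5:-→d6:-→d7:-→d8:H3→d9:-→d10:-→d11:-→d12:-→d13:-→d14:-→d15:-→d16:-→d17:-→d18:-→d19:-→d20:H3→d21:-→d22:-→d23:-→d24:-→d25:-→d26:-→d27:-→d28:H1 -> H1
  + 221.127.99.128/28 (H1) depth=28
  - 221.127.96.0/20 clear@20
  + 221.112.0.0/12 (H2) depth=12
  + 221.127.99.128/28 (H0) depth=28
  + 14.128.0.0/10 (H1) depth=10
  lookup 221.127.99.137: bits 1101110101111111011000111000 walk d0:-→d1:-→d2:-→d3:-→d4:-→d5:-→d6:-→d7:-→d8:H3→d9:-→d10:-→d11:-→d12:H2→d13:-→d14:-→d15:-→d16:-→d17:-→d18:-→d19:-→d20:-→d21:-→d22:-→d23:-→d24:-→d25:-→d26:-→d27:-→d28:H0 -> H0
  lookup 221.1.30.176: bits 110111010 walk d0:-→d1:-→d2:-→d3:-→d4:-→d5:-→d6:-→d7:-→d8:H3→d9:- -> H3
  + 14.129.14.192/28 (H3) depth=28
  + 14.129.14.192/28 (H2) depth=28
  - 14.129.14.192/28 clear@28
  - 221.0.0.0/8 clear@8
  lookup 221.127.99.128: bits 1101110101111111011000111000 walk d0:-→d1:-→d2:-→d3:-→d4:-→d5:-→d6:-→d7:-→d8:-→d9:-→d10:-→d11:-→d12:H2→d13:-→d14:-→d15:-→d16:-→d17:-→d18:-→d19:-→d20:-→d21:-→d22:-→d23:-→d24:-→d25:-→d26:-→d27:-→d28:H0 -> H0
  - 221.127.99.128/28 clear@28
  + 14.128.0.0/12 (H1) depth=12
  lookup 221.112.0.3: bits 110111010111 walk d0:-→d1:-→d2:-→d3:-→d4:-→d5:-→d6:-→d7:-→d8:-→d9:-→d10:-→d11:-→d12:H2 -> H2
  lookup 14.128.2.8: bits 000011101000000 walk d0:-→d1:-→d2:-→d3:-→d4:-→d5:-→d6:-→d7:-→d8:-→d9:-→d10:H1→d11:-→d12:H1→d13:-→d14:-→d15:- -> H1
  lookup 14.128.28.141: bits 000011101000000 walk d0:-→d1:-→d2:-→d3:-→d4:-→d5:-→d6:-→d7:-→d8:-→d9:-→d10:H1→d11:-→d12:H1→d13:-→d14:-→d15:- -> H1
  + 14.0.0.0/8 (H3) depth=8
  lookup 221.112.75.207: bits 110111010111 walk d0:-→d1:-→d2:-→d3:-→d4:-→d5:-→d6:-→d7:-→d8:-→d9:-→d10:-→d11:-→d12:H2 -> H2
  + 14.129.0.0/16 (H0) depth=16
  + 0.0.0.0/0 (H2) depth=0
  + 221.127.99.142/32 (H2) depth=32
  lookup 14.0.7.171: bits 00001110 walk d0:H2→d1:-→d2:-→d3:-→d4:-→d5:-→d6:-→d7:-→d8:H3 -> H3
  lookup 14.128.3.91: bits 000011101000000 walk d0:H2→d1:-→d2:-→d3:-→d4:-→d5:-→d6:-→d7:-→d8:H3→d9:-→d10:H1→d11:-→d12:H1→d13:-→d14:-→d15:- -> H1
  + 0.0.0.0/0 (H1) depth=0

== LOOKUPS ==
["H2","H2","H1","H0","H3","H0","H2","H1","H1","H2","H3","H1"]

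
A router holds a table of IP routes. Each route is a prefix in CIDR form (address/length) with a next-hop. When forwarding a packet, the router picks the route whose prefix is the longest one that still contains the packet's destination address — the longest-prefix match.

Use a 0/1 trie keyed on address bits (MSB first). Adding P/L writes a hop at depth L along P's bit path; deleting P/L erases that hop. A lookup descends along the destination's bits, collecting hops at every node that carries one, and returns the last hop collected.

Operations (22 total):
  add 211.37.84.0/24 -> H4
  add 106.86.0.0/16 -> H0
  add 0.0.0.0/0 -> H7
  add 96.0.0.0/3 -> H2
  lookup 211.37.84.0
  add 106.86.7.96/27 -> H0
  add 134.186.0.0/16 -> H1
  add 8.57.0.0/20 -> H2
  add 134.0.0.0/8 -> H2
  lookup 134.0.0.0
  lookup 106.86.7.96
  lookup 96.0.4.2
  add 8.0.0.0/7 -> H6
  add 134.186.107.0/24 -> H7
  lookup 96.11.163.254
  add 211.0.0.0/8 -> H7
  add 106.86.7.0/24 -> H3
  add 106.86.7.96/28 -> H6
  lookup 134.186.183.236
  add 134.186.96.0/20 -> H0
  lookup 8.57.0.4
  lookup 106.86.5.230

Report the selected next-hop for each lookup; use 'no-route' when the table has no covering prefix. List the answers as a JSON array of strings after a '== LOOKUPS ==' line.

Trace:
  add 211.37.84.0/24 -> H4 at depth 24
  add 106.86.0.0/16 -> H0 at depth 16
  add 0.0.0.0/0 -> H7 at depth 0
  add 96.0.0.0/3 -> H2 at depth 3
  lookup 211.37.84.0: bits 110100110010010101010100 walk d0:H7→d1:-→d2:-→d3:-→d4:-→d5:-→d6:-→d7:-→d8:-→d9:-→d10:-→d11:-→d12:-→d13:-→d14:-→d15:-→d16:-→d17:-→d18:-→d19:-→d20:-→d21:-→d22:-→d23:-→d24:H4 -> H4
  add 106.86.7.96/27 -> H0 at depth 27
  add 134.186.0.0/16 -> H1 at depth 16
  add 8.57.0.0/20 -> H2 at depth 20
  add 134.0.0.0/8 -> H2 at depth 8
  lookup 134.0.0.0: bits 10000110 walk d0:H7→d1:-→d2:-→d3:-→d4:-→d5:-→d6:-→d7:-→d8:H2 -> H2
  lookup 106.86.7.96: bits 011010100101011000000111011 walk d0:H7→d1:-→d2:-→d3:H2→d4:-→d5:-→d6:-→d7:-→d8:-→d9:-→d10:-→d11:-→d12:-→d13:-→d14:-→d15:-→d16:H0→d17:-→d18:-→d19:-→d20:-→d21:-→d22:-→d23:-→d24:-→d25:-→d26:-→d27:H0 -> H0
  lookup 96.0.4.2: bits 0110 walk d0:H7→d1:-→d2:-→d3:H2→d4:- -> H2
  add 8.0.0.0/7 -> H6 at depth 7
  add 134.186.107.0/24 -> H7 at depth 24
  lookup 96.11.163.254: bits 0110 walk d0:H7→d1:-→d2:-→d3:H2→d4:- -> H2
  add 211.0.0.0/8 -> H7 at depth 8
  add 106.86.7.0/24 -> H3 at depth 24
  add 106.86.7.96/28 -> H6 at depth 28
  lookup 134.186.183.236: bits 1000011010111010 walk d0:H7→d1:-→d2:-→d3:-→d4:-→d5:-→d6:-→d7:-→d8:H2→d9:-→d10:-→d11:-→d12:-→d13:-→d14:-→d15:-→d16:H1 -> H1
  add 134.186.96.0/20 -> H0 at depth 20
  lookup 8.57.0.4: bits 00001000001110010000 walk d0:H7→d1:-→d2:-→d3:-→d4:-→d5:-→d6:-→d7:H6→d8:-→d9:-→d10:-→d11:-→d12:-→d13:-→d14:-→d15:-→d16:-→d17:-→d18:-→d19:-→d20:H2 -> H2
  lookup 106.86.5.230: bits 0110101001010110000001 walk d0:H7→d1:-→d2:-→d3:H2→d4:-→d5:-→d6:-→d7:-→d8:-→d9:-→d10:-→d11:-→d12:-→d13:-→d14:-→d15:-→d16:H0→d17:-→d18:-→d19:-→d20:-→d21:-→d22:- -> H0

== LOOKUPS ==
["H4","H2","H0","H2","H2","H1","H2","H0"]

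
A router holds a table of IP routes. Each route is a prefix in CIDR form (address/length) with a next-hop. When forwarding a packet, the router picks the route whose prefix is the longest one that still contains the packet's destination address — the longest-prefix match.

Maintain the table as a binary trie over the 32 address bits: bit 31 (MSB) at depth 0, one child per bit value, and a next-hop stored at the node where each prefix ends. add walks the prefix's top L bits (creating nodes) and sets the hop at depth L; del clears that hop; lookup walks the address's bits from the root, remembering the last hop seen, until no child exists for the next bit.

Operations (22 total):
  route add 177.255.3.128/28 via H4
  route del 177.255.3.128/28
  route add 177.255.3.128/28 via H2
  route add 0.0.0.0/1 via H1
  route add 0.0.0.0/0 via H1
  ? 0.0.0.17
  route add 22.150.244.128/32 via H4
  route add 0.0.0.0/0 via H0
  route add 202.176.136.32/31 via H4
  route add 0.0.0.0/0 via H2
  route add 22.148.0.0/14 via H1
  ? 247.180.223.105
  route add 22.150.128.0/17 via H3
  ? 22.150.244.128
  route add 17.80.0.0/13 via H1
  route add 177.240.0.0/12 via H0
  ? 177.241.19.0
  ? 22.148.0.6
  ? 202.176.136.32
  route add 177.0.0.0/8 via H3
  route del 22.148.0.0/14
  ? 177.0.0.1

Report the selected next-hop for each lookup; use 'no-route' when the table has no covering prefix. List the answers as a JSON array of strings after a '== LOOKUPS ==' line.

Apply in order:
  add 177.255.3.128/28 -> H4 at depth 28
  - 177.255.3.128/28 clear@28
  add 177.255.3.128/28 -> H2 at depth 28
  add 0.0.0.0/1 -> H1 at depth 1
  add 0.0.0.0/0 -> H1 at depth 0
  ? 0.0.0.17  path d0:H1→d1:H1  best=H1
  add 22.150.244.128/32 -> H4 at depth 32
  add 0.0.0.0/0 -> H0 at depth 0
  add 202.176.136.32/31 -> H4 at depth 31
  add 0.0.0.0/0 -> H2 at depth 0
  add 22.148.0.0/14 -> H1 at depth 14
  ? 247.180.223.105  path d0:H2→d1:-→d2:-  best=H2
  add 22.150.128.0/17 -> H3 at depth 17
  ? 22.150.244.128  path d0:H2→d1:H1→d2:-→d3:-→d4:-→d5:-→d6:-→d7:-→d8:-→d9:-→d10:-→d11:-→d12:-→d13:-→d14:H1→d15:-→d16:-→d17:H3→d18:-→d19:-→d20:-→d21:-→d22:-→d23:-→d24:-→d25:-→d26:-→d27:-→d28:-→d29:-→d30:-→d31:-→d32:H4  best=H4
  add 17.80.0.0/13 -> H1 at depth 13
  add 177.240.0.0/12 -> H0 at depth 12
  ? 177.241.19.0  path d0:H2→d1:-→d2:-→d3:-→d4:-→d5:-→d6:-→d7:-→d8:-→d9:-→d10:-→d11:-→d12:H0  best=H0
  ? 22.148.0.6  path d0:H2→d1:H1→d2:-→d3:-→d4:-→d5:-→d6:-→d7:-→d8:-→d9:-→d10:-→d11:-→d12:-→d13:-→d14:H1  best=H1
  ? 202.176.136.32  path d0:H2→d1:-→d2:-→d3:-→d4:-→d5:-→d6:-→d7:-→d8:-→d9:-→d10:-→d11:-→d12:-→d13:-→d14:-→d15:-→d16:-→d17:-→d18:-→d19:-→d20:-→d21:-→d22:-→d23:-→d24:-→d25:-→d26:-→d27:-→d28:-→d29:-→d30:-→d31:H4  best=H4
  add 177.0.0.0/8 -> H3 at depth 8
  - 22.148.0.0/14 clear@14
  ? 177.0.0.1  path d0:H2→d1:-→d2:-→d3:-→d4:-→d5:-→d6:-→d7:-→d8:H3  best=H3

== LOOKUPS ==
["H1","H2","H4","H0","H1","H4","H3"]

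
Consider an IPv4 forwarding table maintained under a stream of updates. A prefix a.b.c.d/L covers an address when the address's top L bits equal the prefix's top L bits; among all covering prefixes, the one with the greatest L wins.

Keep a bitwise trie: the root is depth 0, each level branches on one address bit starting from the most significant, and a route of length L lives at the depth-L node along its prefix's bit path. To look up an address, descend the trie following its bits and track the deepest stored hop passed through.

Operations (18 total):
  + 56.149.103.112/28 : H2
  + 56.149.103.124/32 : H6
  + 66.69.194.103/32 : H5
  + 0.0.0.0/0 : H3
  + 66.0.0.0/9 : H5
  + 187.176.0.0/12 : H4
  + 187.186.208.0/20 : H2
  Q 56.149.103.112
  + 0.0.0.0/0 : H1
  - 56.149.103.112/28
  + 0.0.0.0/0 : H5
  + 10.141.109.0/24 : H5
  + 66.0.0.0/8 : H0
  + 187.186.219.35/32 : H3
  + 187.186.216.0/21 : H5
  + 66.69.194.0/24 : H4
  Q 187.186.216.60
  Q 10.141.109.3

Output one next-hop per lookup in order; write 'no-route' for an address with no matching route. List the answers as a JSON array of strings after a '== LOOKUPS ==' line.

Apply in order:
  + 56.149.103.112/28 (H2) depth=28
  + 56.149.103.124/32 (H6) depth=32
  + 66.69.194.103/32 (H5) depth=32
  + 0.0.0.0/0 (H3) depth=0
  + 66.0.0.0/9 (H5) depth=9
  + 187.176.0.0/12 (H4) depth=12
  + 187.186.208.0/20 (H2) depth=20
  Q 56.149.103.112: descend 0011100010010101011001110111 ; hops seen [H3,H2] ; pick H2
  + 0.0.0.0/0 (H1) depth=0
  - 56.149.103.112/28 clear@28
  + 0.0.0.0/0 (H5) depth=0
  + 10.141.109.0/24 (H5) depth=24
  + 66.0.0.0/8 (H0) depth=8
  + 187.186.219.35/32 (H3) depth=32
  + 187.186.216.0/21 (H5) depth=21
  + 66.69.194.0/24 (H4) depth=24
  Q 187.186.216.60: descend 1011101110111010110110 ; hops seen [H5,H4,H2,H5] ; pick H5
  Q 10.141.109.3: descend 000010101000110101101101 ; hops seen [H5,H5] ; pick H5

== LOOKUPS ==
["H2","H5","H5"]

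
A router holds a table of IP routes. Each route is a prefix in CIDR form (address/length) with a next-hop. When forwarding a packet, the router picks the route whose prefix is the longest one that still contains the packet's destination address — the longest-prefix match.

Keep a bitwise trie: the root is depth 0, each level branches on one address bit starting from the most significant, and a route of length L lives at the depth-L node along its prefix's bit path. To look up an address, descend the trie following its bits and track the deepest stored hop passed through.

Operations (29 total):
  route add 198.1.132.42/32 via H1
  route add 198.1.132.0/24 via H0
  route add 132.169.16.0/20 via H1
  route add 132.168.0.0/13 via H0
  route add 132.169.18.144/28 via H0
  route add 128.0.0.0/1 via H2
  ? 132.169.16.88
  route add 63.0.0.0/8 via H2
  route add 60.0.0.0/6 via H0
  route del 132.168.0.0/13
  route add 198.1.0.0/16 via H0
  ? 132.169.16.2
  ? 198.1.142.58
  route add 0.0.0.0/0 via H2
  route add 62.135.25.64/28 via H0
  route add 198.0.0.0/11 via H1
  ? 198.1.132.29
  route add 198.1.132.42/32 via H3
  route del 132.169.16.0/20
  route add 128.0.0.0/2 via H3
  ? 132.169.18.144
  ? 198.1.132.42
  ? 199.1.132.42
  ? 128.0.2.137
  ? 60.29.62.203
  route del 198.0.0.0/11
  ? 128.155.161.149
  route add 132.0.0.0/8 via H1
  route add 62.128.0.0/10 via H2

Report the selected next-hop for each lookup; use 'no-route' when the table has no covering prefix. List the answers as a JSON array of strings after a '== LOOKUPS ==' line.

Process each operation:
  add 198.1.132.42/32 -> H1 at depth 32
  add 198.1.132.0/24 -> H0 at depth 24
  add 132.169.16.0/20 -> H1 at depth 20
  add 132.168.0.0/13 -> H0 at depth 13
  add 132.169.18.144/28 -> H0 at depth 28
  add 128.0.0.0/1 -> H2 at depth 1
  lookup 132.169.16.88: bits 1000010010101001000100 walk d0:-→d1:H2→d2:-→d3:-→d4:-→d5:-→d6:-→d7:-→d8:-→d9:-→d10:-→d11:-→d12:-→d13:H0→d14:-→d15:-→d16:-→d17:-→d18:-→d19:-→d20:H1→d21:-→d22:- -> H1
  add 63.0.0.0/8 -> H2 at depth 8
  add 60.0.0.0/6 -> H0 at depth 6
  - 132.168.0.0/13 clear@13
  add 198.1.0.0/16 -> H0 at depth 16
  lookup 132.169.16.2: bits 1000010010101001000100 walk d0:-→d1:H2→d2:-→d3:-→d4:-→d5:-→d6:-→d7:-→d8:-→d9:-→d10:-→d11:-→d12:-→d13:-→d14:-→d15:-→d16:-→d17:-→d18:-→d19:-→d20:H1→d21:-→d22:- -> H1
  lookup 198.1.142.58: bits 11000110000000011000 walk d0:-→d1:H2→d2:-→d3:-→d4:-→d5:-→d6:-→d7:-→d8:-→d9:-→d10:-→d11:-→d12:-→d13:-→d14:-→d15:-→d16:H0→d17:-→d18:-→d19:-→d20:- -> H0
  add 0.0.0.0/0 -> H2 at depth 0
  add 62.135.25.64/28 -> H0 at depth 28
  add 198.0.0.0/11 -> H1 at depth 11
  lookup 198.1.132.29: bits 11000110000000011000010000 walk d0:H2→d1:H2→d2:-→d3:-→d4:-→d5:-→d6:-→d7:-→d8:-→d9:-→d10:-→d11:H1→d12:-→d13:-→d14:-→d15:-→d16:H0→d17:-→d18:-→d19:-→d20:-→d21:-→d22:-→d23:-→d24:H0→d25:-→d26:- -> H0
  add 198.1.132.42/32 -> H3 at depth 32
  - 132.169.16.0/20 clear@20
  add 128.0.0.0/2 -> H3 at depth 2
  lookup 132.169.18.144: bits 1000010010101001000100101001 walk d0:H2→d1:H2→d2:H3→d3:-→d4:-→d5:-→d6:-→d7:-→d8:-→d9:-→d10:-→d11:-→d12:-→d13:-→d14:-→d15:-→d16:-→d17:-→d18:-→d19:-→d20:-→d21:-→d22:-→d23:-→d24:-→d25:-→d26:-→d27:-→d28:H0 -> H0
  lookup 198.1.132.42: bits 11000110000000011000010000101010 walk d0:H2→d1:H2→d2:-→d3:-→d4:-→d5:-→d6:-→d7:-→d8:-→d9:-→d10:-→d11:H1→d12:-→d13:-→d14:-→d15:-→d16:H0→d17:-→d18:-→d19:-→d20:-→d21:-→d22:-→d23:-→d24:H0→d25:-→d26:-→d27:-→d28:-→d29:-→d30:-→d31:-→d32:H3 -> H3
  lookup 199.1.132.42: bits 1100011 walk d0:H2→d1:H2→d2:-→d3:-→d4:-→d5:-→d6:-→d7:- -> H2
  lookup 128.0.2.137: bits 10000 walk d0:H2→d1:H2→d2:H3→d3:-→d4:-→d5:- -> H3
  lookup 60.29.62.203: bits 001111 walk d0:H2→d1:-→d2:-→d3:-→d4:-→d5:-→d6:H0 -> H0
  - 198.0.0.0/11 clear@11
  lookup 128.155.161.149: bits 10000 walk d0:H2→d1:H2→d2:H3→d3:-→d4:-→d5:- -> H3
  add 132.0.0.0/8 -> H1 at depth 8
  add 62.128.0.0/10 -> H2 at depth 10

== LOOKUPS ==
["H1","H1","H0","H0","H0","H3","H2","H3","H0","H3"]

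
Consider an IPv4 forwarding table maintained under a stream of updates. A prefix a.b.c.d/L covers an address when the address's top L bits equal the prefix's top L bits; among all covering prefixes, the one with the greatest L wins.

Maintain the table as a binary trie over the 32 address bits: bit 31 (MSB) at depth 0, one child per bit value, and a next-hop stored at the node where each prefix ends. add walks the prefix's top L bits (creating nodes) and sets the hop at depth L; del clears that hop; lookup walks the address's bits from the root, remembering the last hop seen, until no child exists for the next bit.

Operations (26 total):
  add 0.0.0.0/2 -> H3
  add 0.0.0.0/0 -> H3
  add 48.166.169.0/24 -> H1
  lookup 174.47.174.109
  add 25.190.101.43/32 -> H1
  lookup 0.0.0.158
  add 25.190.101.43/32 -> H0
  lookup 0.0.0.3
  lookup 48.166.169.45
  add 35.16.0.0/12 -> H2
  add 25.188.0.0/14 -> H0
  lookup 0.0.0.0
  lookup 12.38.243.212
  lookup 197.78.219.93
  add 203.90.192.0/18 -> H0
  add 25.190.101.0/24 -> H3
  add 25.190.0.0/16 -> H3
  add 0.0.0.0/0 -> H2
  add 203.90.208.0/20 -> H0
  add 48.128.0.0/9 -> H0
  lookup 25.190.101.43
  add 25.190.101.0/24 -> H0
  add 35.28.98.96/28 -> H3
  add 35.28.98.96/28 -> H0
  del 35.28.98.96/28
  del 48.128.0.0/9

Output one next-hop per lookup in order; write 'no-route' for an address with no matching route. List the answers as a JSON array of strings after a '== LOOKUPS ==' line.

Process each operation:
  add 0.0.0.0/2 -> H3 at depth 2
  add 0.0.0.0/0 -> H3 at depth 0
  add 48.166.169.0/24 -> H1 at depth 24
  ? 174.47.174.109  path d0:H3  best=H3
  add 25.190.101.43/32 -> H1 at depth 32
  ? 0.0.0.158  path d0:H3→d1:-→d2:H3→d3:-  best=H3
  add 25.190.101.43/32 -> H0 at depth 32
  ? 0.0.0.3  path d0:H3→d1:-→d2:H3→d3:-  best=H3
  ? 48.166.169.45  path d0:H3→d1:-→d2:H3→d3:-→d4:-→d5:-→d6:-→d7:-→d8:-→d9:-→d10:-→d11:-→d12:-→d13:-→d14:-→d15:-→d16:-→d17:-→d18:-→d19:-→d20:-→d21:-→d22:-→d23:-→d24:H1  best=H1
  add 35.16.0.0/12 -> H2 at depth 12
  add 25.188.0.0/14 -> H0 at depth 14
  ? 0.0.0.0  path d0:H3→d1:-→d2:H3→d3:-  best=H3
  ? 12.38.243.212  path d0:H3→d1:-→d2:H3→d3:-  best=H3
  ? 197.78.219.93  path d0:H3  best=H3
  add 203.90.192.0/18 -> H0 at depth 18
  add 25.190.101.0/24 -> H3 at depth 24
  add 25.190.0.0/16 -> H3 at depth 16
  add 0.0.0.0/0 -> H2 at depth 0
  add 203.90.208.0/20 -> H0 at depth 20
  add 48.128.0.0/9 -> H0 at depth 9
  ? 25.190.101.43  path d0:H2→d1:-→d2:H3→d3:-→d4:-→d5:-→d6:-→d7:-→d8:-→d9:-→d10:-→d11:-→d12:-→d13:-→d14:H0→d15:-→d16:H3→d17:-→d18:-→d19:-→d20:-→d21:-→d22:-→d23:-→d24:H3→d25:-→d26:-→d27:-→d28:-→d29:-→d30:-→d31:-→d32:H0  best=H0
  add 25.190.101.0/24 -> H0 at depth 24
  add 35.28.98.96/28 -> H3 at depth 28
  add 35.28.98.96/28 -> H0 at depth 28
  - 35.28.98.96/28 clear@28
  - 48.128.0.0/9 clear@9

== LOOKUPS ==
["H3","H3","H3","H1","H3","H3","H3","H0"]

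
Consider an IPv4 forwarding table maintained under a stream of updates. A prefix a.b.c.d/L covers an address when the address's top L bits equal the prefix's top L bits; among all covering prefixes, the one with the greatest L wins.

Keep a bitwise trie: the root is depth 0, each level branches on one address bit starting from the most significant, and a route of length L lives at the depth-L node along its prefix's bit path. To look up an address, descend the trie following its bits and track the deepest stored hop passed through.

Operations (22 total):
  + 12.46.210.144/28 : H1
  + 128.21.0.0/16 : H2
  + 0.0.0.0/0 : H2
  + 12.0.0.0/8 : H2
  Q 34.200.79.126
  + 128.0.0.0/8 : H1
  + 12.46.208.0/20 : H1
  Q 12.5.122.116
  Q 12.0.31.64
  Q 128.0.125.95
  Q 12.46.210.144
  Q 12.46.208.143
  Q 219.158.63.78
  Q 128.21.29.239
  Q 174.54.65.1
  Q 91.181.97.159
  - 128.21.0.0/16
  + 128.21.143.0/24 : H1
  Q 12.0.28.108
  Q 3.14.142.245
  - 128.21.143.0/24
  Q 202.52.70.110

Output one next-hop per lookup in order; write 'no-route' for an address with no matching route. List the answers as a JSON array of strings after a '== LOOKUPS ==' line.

Apply in order:
  + 12.46.210.144/28 (H1) depth=28
  + 128.21.0.0/16 (H2) depth=16
  + 0.0.0.0/0 (H2) depth=0
  + 12.0.0.0/8 (H2) depth=8
  ? 34.200.79.126  path d0:H2→d1:-→d2:-  best=H2
  + 128.0.0.0/8 (H1) depth=8
  + 12.46.208.0/20 (H1) depth=20
  ? 12.5.122.116  path d0:H2→d1:-→d2:-→d3:-→d4:-→d5:-→d6:-→d7:-→d8:H2→d9:-→d10:-  best=H2
  ? 12.0.31.64  path d0:H2→d1:-→d2:-→d3:-→d4:-→d5:-→d6:-→d7:-→d8:H2→d9:-→d10:-  best=H2
  ? 128.0.125.95  path d0:H2→d1:-→d2:-→d3:-→d4:-→d5:-→d6:-→d7:-→d8:H1→d9:-→d10:-→d11:-  best=H1
  ? 12.46.210.144  path d0:H2→d1:-→d2:-→d3:-→d4:-→d5:-→d6:-→d7:-→d8:H2→d9:-→d10:-→d11:-→d12:-→d13:-→d14:-→d15:-→d16:-→d17:-→d18:-→d19:-→d20:H1→d21:-→d22:-→d23:-→d24:-→d25:-→d26:-→d27:-→d28:H1  best=H1
  ? 12.46.208.143  path d0:H2→d1:-→d2:-→d3:-→d4:-→d5:-→d6:-→d7:-→d8:H2→d9:-→d10:-→d11:-→d12:-→d13:-→d14:-→d15:-→d16:-→d17:-→d18:-→d19:-→d20:H1→d21:-→d22:-  best=H1
  ? 219.158.63.78  path d0:H2→d1:-  best=H2
  ? 128.21.29.239  path d0:H2→d1:-→d2:-→d3:-→d4:-→d5:-→d6:-→d7:-→d8:H1→d9:-→d10:-→d11:-→d12:-→d13:-→d14:-→d15:-→d16:H2  best=H2
  ? 174.54.65.1  path d0:H2→d1:-→d2:-  best=H2
  ? 91.181.97.159  path d0:H2→d1:-  best=H2
  del 128.21.0.0/16 (clear depth 16)
  + 128.21.143.0/24 (H1) depth=24
  ? 12.0.28.108  path d0:H2→d1:-→d2:-→d3:-→d4:-→d5:-→d6:-→d7:-→d8:H2→d9:-→d10:-  best=H2
  ? 3.14.142.245  path d0:H2→d1:-→d2:-→d3:-→d4:-  best=H2
  del 128.21.143.0/24 (clear depth 24)
  ? 202.52.70.110  path d0:H2→d1:-  best=H2

== LOOKUPS ==
["H2","H2","H2","H1","H1","H1","H2","H2","H2","H2","H2","H2","H2"]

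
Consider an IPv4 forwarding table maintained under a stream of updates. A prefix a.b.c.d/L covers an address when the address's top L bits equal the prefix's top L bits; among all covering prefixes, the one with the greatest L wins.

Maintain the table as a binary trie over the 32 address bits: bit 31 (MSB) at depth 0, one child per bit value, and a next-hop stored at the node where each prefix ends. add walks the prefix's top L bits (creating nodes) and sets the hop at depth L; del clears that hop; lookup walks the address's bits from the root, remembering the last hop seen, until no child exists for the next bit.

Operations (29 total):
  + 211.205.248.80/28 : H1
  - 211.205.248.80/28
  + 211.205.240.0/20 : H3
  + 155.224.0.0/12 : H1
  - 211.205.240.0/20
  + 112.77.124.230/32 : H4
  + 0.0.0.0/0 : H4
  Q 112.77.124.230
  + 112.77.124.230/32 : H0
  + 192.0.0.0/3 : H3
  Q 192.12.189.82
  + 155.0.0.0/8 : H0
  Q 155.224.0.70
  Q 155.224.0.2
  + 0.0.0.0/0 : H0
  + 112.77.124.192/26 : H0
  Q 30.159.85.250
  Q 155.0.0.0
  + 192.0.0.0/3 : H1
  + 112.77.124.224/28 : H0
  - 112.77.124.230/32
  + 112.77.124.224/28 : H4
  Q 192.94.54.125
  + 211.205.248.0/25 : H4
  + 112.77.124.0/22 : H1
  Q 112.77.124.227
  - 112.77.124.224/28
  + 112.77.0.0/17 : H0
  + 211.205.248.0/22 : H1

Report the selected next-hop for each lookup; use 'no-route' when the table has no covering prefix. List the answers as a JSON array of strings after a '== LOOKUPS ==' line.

Trace:
  + 211.205.248.80/28 (H1) depth=28
  del 211.205.248.80/28 (clear depth 28)
  + 211.205.240.0/20 (H3) depth=20
  + 155.224.0.0/12 (H1) depth=12
  del 211.205.240.0/20 (clear depth 20)
  + 112.77.124.230/32 (H4) depth=32
  + 0.0.0.0/0 (H4) depth=0
  lookup 112.77.124.230: bits 01110000010011010111110011100110 walk d0:H4→d1:-→d2:-→d3:-→d4:-→d5:-→d6:-→d7:-→d8:-→d9:-→d10:-→d11:-→d12:-→d13:-→d14:-→d15:-→d16:-→d17:-→d18:-→d19:-→d20:-→d21:-→d22:-→d23:-→d24:-→d25:-→d26:-→d27:-→d28:-→d29:-→d30:-→d31:-→d32:H4 -> H4
  + 112.77.124.230/32 (H0) depth=32
  + 192.0.0.0/3 (H3) depth=3
  lookup 192.12.189.82: bits 110 walk d0:H4→d1:-→d2:-→d3:H3 -> H3
  + 155.0.0.0/8 (H0) depth=8
  lookup 155.224.0.70: bits 100110111110 walk d0:H4→d1:-→d2:-→d3:-→d4:-→d5:-→d6:-→d7:-→d8:H0→d9:-→d10:-→d11:-→d12:H1 -> H1
  lookup 155.224.0.2: bits 100110111110 walk d0:H4→d1:-→d2:-→d3:-→d4:-→d5:-→d6:-→d7:-→d8:H0→d9:-→d10:-→d11:-→d12:H1 -> H1
  + 0.0.0.0/0 (H0) depth=0
  + 112.77.124.192/26 (H0) depth=26
  lookup 30.159.85.250: bits 0 walk d0:H0→d1:- -> H0
  lookup 155.0.0.0: bits 10011011 walk d0:H0→d1:-→d2:-→d3:-→d4:-→d5:-→d6:-→d7:-→d8:H0 -> H0
  + 192.0.0.0/3 (H1) depth=3
  + 112.77.124.224/28 (H0) depth=28
  del 112.77.124.230/32 (clear depth 32)
  + 112.77.124.224/28 (H4) depth=28
  lookup 192.94.54.125: bits 110 walk d0:H0→d1:-→d2:-→d3:H1 -> H1
  + 211.205.248.0/25 (H4) depth=25
  + 112.77.124.0/22 (H1) depth=22
  lookup 112.77.124.227: bits 01110000010011010111110011100 walk d0:H0→d1:-→d2:-→d3:-→d4:-→d5:-→d6:-→d7:-→d8:-→d9:-→d10:-→d11:-→d12:-→d13:-→d14:-→d15:-→d16:-→d17:-→d18:-→d19:-→d20:-→d21:-→d22:H1→d23:-→d24:-→d25:-→d26:H0→d27:-→d28:H4→d29:- -> H4
  del 112.77.124.224/28 (clear depth 28)
  + 112.77.0.0/17 (H0) depth=17
  + 211.205.248.0/22 (H1) depth=22

== LOOKUPS ==
["H4","H3","H1","H1","H0","H0","H1","H4"]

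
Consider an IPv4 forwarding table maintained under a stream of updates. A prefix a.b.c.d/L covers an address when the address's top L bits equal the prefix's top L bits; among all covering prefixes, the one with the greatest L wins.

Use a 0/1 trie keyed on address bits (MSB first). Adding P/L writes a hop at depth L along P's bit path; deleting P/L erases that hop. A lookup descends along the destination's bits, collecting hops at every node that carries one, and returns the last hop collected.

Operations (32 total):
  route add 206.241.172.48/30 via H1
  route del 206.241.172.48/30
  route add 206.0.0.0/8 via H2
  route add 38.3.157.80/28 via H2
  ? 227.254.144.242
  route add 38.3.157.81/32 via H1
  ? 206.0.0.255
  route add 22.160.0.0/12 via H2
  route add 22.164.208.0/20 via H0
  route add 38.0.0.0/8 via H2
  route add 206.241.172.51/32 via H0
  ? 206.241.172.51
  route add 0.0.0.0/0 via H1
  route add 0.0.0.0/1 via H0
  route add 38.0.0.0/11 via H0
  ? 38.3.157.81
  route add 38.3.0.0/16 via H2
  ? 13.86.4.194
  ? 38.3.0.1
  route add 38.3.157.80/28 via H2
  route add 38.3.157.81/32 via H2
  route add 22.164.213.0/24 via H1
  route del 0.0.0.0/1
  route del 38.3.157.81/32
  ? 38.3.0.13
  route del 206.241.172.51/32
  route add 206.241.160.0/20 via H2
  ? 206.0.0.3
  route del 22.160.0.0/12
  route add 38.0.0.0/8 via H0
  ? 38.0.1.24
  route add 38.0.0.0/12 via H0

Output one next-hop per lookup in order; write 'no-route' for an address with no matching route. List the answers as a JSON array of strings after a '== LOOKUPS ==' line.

Apply in order:
  add 206.241.172.48/30 -> H1 at depth 30
  - 206.241.172.48/30 clear@30
  add 206.0.0.0/8 -> H2 at depth 8
  add 38.3.157.80/28 -> H2 at depth 28
  lookup 227.254.144.242: bits 11 walk d0:-→d1:-→d2:- -> no-route
  add 38.3.157.81/32 -> H1 at depth 32
  lookup 206.0.0.255: bits 11001110 walk d0:-→d1:-→d2:-→d3:-→d4:-→d5:-→d6:-→d7:-→d8:H2 -> H2
  add 22.160.0.0/12 -> H2 at depth 12
  add 22.164.208.0/20 -> H0 at depth 20
  add 38.0.0.0/8 -> H2 at depth 8
  add 206.241.172.51/32 -> H0 at depth 32
  lookup 206.241.172.51: bits 11001110111100011010110000110011 walk d0:-→d1:-→d2:-→d3:-→d4:-→d5:-→d6:-→d7:-→d8:H2→d9:-→d10:-→d11:-→d12:-→d13:-→d14:-→d15:-→d16:-→d17:-→d18:-→d19:-→d20:-→d21:-→d22:-→d23:-→d24:-→d25:-→d26:-→d27:-→d28:-→d29:-→d30:-→d31:-→d32:H0 -> H0
  add 0.0.0.0/0 -> H1 at depth 0
  add 0.0.0.0/1 -> H0 at depth 1
  add 38.0.0.0/11 -> H0 at depth 11
  lookup 38.3.157.81: bits 00100110000000111001110101010001 walk d0:H1→d1:H0→d2:-→d3:-→d4:-→d5:-→d6:-→d7:-→d8:H2→d9:-→d10:-→d11:H0→d12:-→d13:-→d14:-→d15:-→d16:-→d17:-→d18:-→d19:-→d20:-→d21:-→d22:-→d23:-→d24:-→d25:-→d26:-→d27:-→d28:H2→d29:-→d30:-→d31:-→d32:H1 -> H1
  add 38.3.0.0/16 -> H2 at depth 16
  lookup 13.86.4.194: bits 000 walk d0:H1→d1:H0→d2:-→d3:- -> H0
  lookup 38.3.0.1: bits 0010011000000011 walk d0:H1→d1:H0→d2:-→d3:-→d4:-→d5:-→d6:-→d7:-→d8:H2→d9:-→d10:-→d11:H0→d12:-→d13:-→d14:-→d15:-→d16:H2 -> H2
  add 38.3.157.80/28 -> H2 at depth 28
  add 38.3.157.81/32 -> H2 at depth 32
  add 22.164.213.0/24 -> H1 at depth 24
  - 0.0.0.0/1 clear@1
  - 38.3.157.81/32 clear@32
  lookup 38.3.0.13: bits 0010011000000011 walk d0:H1→d1:-→d2:-→d3:-→d4:-→d5:-→d6:-→d7:-→d8:H2→d9:-→d10:-→d11:H0→d12:-→d13:-→d14:-→d15:-→d16:H2 -> H2
  - 206.241.172.51/32 clear@32
  add 206.241.160.0/20 -> H2 at depth 20
  lookup 206.0.0.3: bits 11001110 walk d0:H1→d1:-→d2:-→d3:-→d4:-→d5:-→d6:-→d7:-→d8:H2 -> H2
  - 22.160.0.0/12 clear@12
  add 38.0.0.0/8 -> H0 at depth 8
  lookup 38.0.1.24: bits 00100110000000 walk d0:H1→d1:-→d2:-→d3:-→d4:-→d5:-→d6:-→d7:-→d8:H0→d9:-→d10:-→d11:H0→d12:-→d13:-→d14:- -> H0
  add 38.0.0.0/12 -> H0 at depth 12

== LOOKUPS ==
["no-route","H2","H0","H1","H0","H2","H2","H2","H0"]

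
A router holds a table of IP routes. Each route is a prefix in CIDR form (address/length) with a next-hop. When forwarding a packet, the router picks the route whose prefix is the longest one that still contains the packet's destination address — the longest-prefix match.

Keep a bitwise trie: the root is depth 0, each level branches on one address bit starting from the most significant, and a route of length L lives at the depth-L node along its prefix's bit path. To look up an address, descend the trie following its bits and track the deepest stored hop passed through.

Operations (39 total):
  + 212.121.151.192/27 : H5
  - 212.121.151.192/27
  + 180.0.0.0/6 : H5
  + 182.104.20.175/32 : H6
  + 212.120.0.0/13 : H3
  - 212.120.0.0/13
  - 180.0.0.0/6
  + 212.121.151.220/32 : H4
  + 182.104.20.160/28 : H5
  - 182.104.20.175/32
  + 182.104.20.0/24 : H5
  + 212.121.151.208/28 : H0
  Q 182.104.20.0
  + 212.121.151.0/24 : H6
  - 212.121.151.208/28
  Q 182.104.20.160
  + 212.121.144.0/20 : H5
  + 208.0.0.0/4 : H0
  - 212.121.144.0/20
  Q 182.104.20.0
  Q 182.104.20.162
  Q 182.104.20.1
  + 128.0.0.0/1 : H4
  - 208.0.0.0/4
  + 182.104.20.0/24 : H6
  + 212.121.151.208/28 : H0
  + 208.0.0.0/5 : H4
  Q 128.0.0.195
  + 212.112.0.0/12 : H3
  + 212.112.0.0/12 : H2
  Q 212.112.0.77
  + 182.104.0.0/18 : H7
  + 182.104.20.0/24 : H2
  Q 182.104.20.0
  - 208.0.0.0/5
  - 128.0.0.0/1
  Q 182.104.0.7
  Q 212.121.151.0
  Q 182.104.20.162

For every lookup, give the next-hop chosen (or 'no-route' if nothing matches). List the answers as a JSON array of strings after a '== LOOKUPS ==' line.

Apply in order:
  add 212.121.151.192/27 -> H5 at depth 27
  - 212.121.151.192/27 clear@27
  add 180.0.0.0/6 -> H5 at depth 6
  add 182.104.20.175/32 -> H6 at depth 32
  add 212.120.0.0/13 -> H3 at depth 13
  - 212.120.0.0/13 clear@13
  - 180.0.0.0/6 clear@6
  add 212.121.151.220/32 -> H4 at depth 32
  add 182.104.20.160/28 -> H5 at depth 28
  - 182.104.20.175/32 clear@32
  add 182.104.20.0/24 -> H5 at depth 24
  add 212.121.151.208/28 -> H0 at depth 28
  lookup 182.104.20.0: bits 101101100110100000010100 walk d0:-→d1:-→d2:-→d3:-→d4:-→d5:-→d6:-→d7:-→d8:-→d9:-→d10:-→d11:-→d12:-→d13:-→d14:-→d15:-→d16:-→d17:-→d18:-→d19:-→d20:-→d21:-→d22:-→d23:-→d24:H5 -> H5
  add 212.121.151.0/24 -> H6 at depth 24
  - 212.121.151.208/28 clear@28
  lookup 182.104.20.160: bits 1011011001101000000101001010 walk d0:-→d1:-→d2:-→d3:-→d4:-→d5:-→d6:-→d7:-→d8:-→d9:-→d10:-→d11:-→d12:-→d13:-→d14:-→d15:-→d16:-→d17:-→d18:-→d19:-→d20:-→d21:-→d22:-→d23:-→d24:H5→d25:-→d26:-→d27:-→d28:H5 -> H5
  add 212.121.144.0/20 -> H5 at depth 20
  add 208.0.0.0/4 -> H0 at depth 4
  - 212.121.144.0/20 clear@20
  lookup 182.104.20.0: bits 101101100110100000010100 walk d0:-→d1:-→d2:-→d3:-→d4:-→d5:-→d6:-→d7:-→d8:-→d9:-→d10:-→d11:-→d12:-→d13:-→d14:-→d15:-→d16:-→d17:-→d18:-→d19:-→d20:-→d21:-→d22:-→d23:-→d24:H5 -> H5
  lookup 182.104.20.162: bits 1011011001101000000101001010 walk d0:-→d1:-→d2:-→d3:-→d4:-→d5:-→d6:-→d7:-→d8:-→d9:-→d10:-→d11:-→d12:-→d13:-→d14:-→d15:-→d16:-→d17:-→d18:-→d19:-→d20:-→d21:-→d22:-→d23:-→d24:H5→d25:-→d26:-→d27:-→d28:H5 -> H5
  lookup 182.104.20.1: bits 101101100110100000010100 walk d0:-→d1:-→d2:-→d3:-→d4:-→d5:-→d6:-→d7:-→d8:-→d9:-→d10:-→d11:-→d12:-→d13:-→d14:-→d15:-→d16:-→d17:-→d18:-→d19:-→d20:-→d21:-→d22:-→d23:-→d24:H5 -> H5
  add 128.0.0.0/1 -> H4 at depth 1
  - 208.0.0.0/4 clear@4
  add 182.104.20.0/24 -> H6 at depth 24
  add 212.121.151.208/28 -> H0 at depth 28
  add 208.0.0.0/5 -> H4 at depth 5
  lookup 128.0.0.195: bits 10 walk d0:-→d1:H4→d2:- -> H4
  add 212.112.0.0/12 -> H3 at depth 12
  add 212.112.0.0/12 -> H2 at depth 12
  lookup 212.112.0.77: bits 110101000111 walk d0:-→d1:H4→d2:-→d3:-→d4:-→d5:H4→d6:-→d7:-→d8:-→d9:-→d10:-→d11:-→d12:H2 -> H2
  add 182.104.0.0/18 -> H7 at depth 18
  add 182.104.20.0/24 -> H2 at depth 24
  lookup 182.104.20.0: bits 101101100110100000010100 walk d0:-→d1:H4→d2:-→d3:-→d4:-→d5:-→d6:-→d7:-→d8:-→d9:-→d10:-→d11:-→d12:-→d13:-→d14:-→d15:-→d16:-→d17:-→d18:H7→d19:-→d20:-→d21:-→d22:-→d23:-→d24:H2 -> H2
  - 208.0.0.0/5 clear@5
  - 128.0.0.0/1 clear@1
  lookup 182.104.0.7: bits 1011011001101000000 walk d0:-→d1:-→d2:-→d3:-→d4:-→d5:-→d6:-→d7:-→d8:-→d9:-→d10:-→d11:-→d12:-→d13:-→d14:-→d15:-→d16:-→d17:-→d18:H7→d19:- -> H7
  lookup 212.121.151.0: bits 110101000111100110010111 walk d0:-→d1:-→d2:-→d3:-→d4:-→d5:-→d6:-→d7:-→d8:-→d9:-→d10:-→d11:-→d12:H2→d13:-→d14:-→d15:-→d16:-→d17:-→d18:-→d19:-→d20:-→d21:-→d22:-→d23:-→d24:H6 -> H6
  lookup 182.104.20.162: bits 1011011001101000000101001010 walk d0:-→d1:-→d2:-→d3:-→d4:-→d5:-→d6:-→d7:-→d8:-→d9:-→d10:-→d11:-→d12:-→d13:-→d14:-→d15:-→d16:-→d17:-→d18:H7→d19:-→d20:-→d21:-→d22:-→d23:-→d24:H2→d25:-→d26:-→d27:-→d28:H5 -> H5

== LOOKUPS ==
["H5","H5","H5","H5","H5","H4","H2","H2","H7","H6","H5"]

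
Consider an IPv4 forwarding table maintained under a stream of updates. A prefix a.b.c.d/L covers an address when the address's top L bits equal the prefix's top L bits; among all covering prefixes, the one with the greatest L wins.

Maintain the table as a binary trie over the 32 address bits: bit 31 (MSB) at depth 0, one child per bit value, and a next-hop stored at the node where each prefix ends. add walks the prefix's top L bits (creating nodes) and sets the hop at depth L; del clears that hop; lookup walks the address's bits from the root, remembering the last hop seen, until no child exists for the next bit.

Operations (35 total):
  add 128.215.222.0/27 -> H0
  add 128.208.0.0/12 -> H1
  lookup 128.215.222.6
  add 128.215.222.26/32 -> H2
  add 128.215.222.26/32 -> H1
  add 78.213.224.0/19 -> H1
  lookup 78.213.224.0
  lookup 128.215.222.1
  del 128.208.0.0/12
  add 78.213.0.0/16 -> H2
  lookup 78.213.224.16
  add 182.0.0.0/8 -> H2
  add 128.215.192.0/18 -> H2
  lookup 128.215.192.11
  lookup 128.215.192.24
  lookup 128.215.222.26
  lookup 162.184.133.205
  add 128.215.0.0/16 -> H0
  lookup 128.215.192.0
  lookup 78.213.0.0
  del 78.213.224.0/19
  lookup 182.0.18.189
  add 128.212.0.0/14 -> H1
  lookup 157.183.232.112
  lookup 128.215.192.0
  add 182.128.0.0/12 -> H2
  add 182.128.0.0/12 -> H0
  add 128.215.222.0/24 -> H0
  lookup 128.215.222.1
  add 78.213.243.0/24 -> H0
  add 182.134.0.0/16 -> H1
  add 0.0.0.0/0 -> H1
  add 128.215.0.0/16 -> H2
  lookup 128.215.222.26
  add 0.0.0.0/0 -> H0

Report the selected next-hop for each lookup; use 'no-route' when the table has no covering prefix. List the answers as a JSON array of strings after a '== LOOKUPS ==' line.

Trace:
  + 128.215.222.0/27 (H0) depth=27
  + 128.208.0.0/12 (H1) depth=12
  ? 128.215.222.6  path d0:-→d1:-→d2:-→d3:-→d4:-→d5:-→d6:-→d7:-→d8:-→d9:-→d10:-→d11:-→d12:H1→d13:-→d14:-→d15:-→d16:-→d17:-→d18:-→d19:-→d20:-→d21:-→d22:-→d23:-→d24:-→d25:-→d26:-→d27:H0  best=H0
  + 128.215.222.26/32 (H2) depth=32
  + 128.215.222.26/32 (H1) depth=32
  + 78.213.224.0/19 (H1) depth=19
  ? 78.213.224.0  path d0:-→d1:-→d2:-→d3:-→d4:-→d5:-→d6:-→d7:-→d8:-→d9:-→d10:-→d11:-→d12:-→d13:-→d14:-→d15:-→d16:-→d17:-→d18:-→d19:H1  best=H1
  ? 128.215.222.1  path d0:-→d1:-→d2:-→d3:-→d4:-→d5:-→d6:-→d7:-→d8:-→d9:-→d10:-→d11:-→d12:H1→d13:-→d14:-→d15:-→d16:-→d17:-→d18:-→d19:-→d20:-→d21:-→d22:-→d23:-→d24:-→d25:-→d26:-→d27:H0  best=H0
  - 128.208.0.0/12 clear@12
  + 78.213.0.0/16 (H2) depth=16
  ? 78.213.224.16  path d0:-→d1:-→d2:-→d3:-→d4:-→d5:-→d6:-→d7:-→d8:-→d9:-→d10:-→d11:-→d12:-→d13:-→d14:-→d15:-→d16:H2→d17:-→d18:-→d19:H1  best=H1
  + 182.0.0.0/8 (H2) depth=8
  + 128.215.192.0/18 (H2) depth=18
  ? 128.215.192.11  path d0:-→d1:-→d2:-→d3:-→d4:-→d5:-→d6:-→d7:-→d8:-→d9:-→d10:-→d11:-→d12:-→d13:-→d14:-→d15:-→d16:-→d17:-→d18:H2→d19:-  best=H2
  ? 128.215.192.24  path d0:-→d1:-→d2:-→d3:-→d4:-→d5:-→d6:-→d7:-→d8:-→d9:-→d10:-→d11:-→d12:-→d13:-→d14:-→d15:-→d16:-→d17:-→d18:H2→d19:-  best=H2
  ? 128.215.222.26  path d0:-→d1:-→d2:-→d3:-→d4:-→d5:-→d6:-→d7:-→d8:-→d9:-→d10:-→d11:-→d12:-→d13:-→d14:-→d15:-→d16:-→d17:-→d18:H2→d19:-→d20:-→d21:-→d22:-→d23:-→d24:-→d25:-→d26:-→d27:H0→d28:-→d29:-→d30:-→d31:-→d32:H1  best=H1
  ? 162.184.133.205  path d0:-→d1:-→d2:-→d3:-  best=no-route
  + 128.215.0.0/16 (H0) depth=16
  ? 128.215.192.0  path d0:-→d1:-→d2:-→d3:-→d4:-→d5:-→d6:-→d7:-→d8:-→d9:-→d10:-→d11:-→d12:-→d13:-→d14:-→d15:-→d16:H0→d17:-→d18:H2→d19:-  best=H2
  ? 78.213.0.0  path d0:-→d1:-→d2:-→d3:-→d4:-→d5:-→d6:-→d7:-→d8:-→d9:-→d10:-→d11:-→d12:-→d13:-→d14:-→d15:-→d16:H2  best=H2
  - 78.213.224.0/19 clear@19
  ? 182.0.18.189  path d0:-→d1:-→d2:-→d3:-→d4:-→d5:-→d6:-→d7:-→d8:H2  best=H2
  + 128.212.0.0/14 (H1) depth=14
  ? 157.183.232.112  path d0:-→d1:-→d2:-→d3:-  best=no-route
  ? 128.215.192.0  path d0:-→d1:-→d2:-→d3:-→d4:-→d5:-→d6:-→d7:-→d8:-→d9:-→d10:-→d11:-→d12:-→d13:-→d14:H1→d15:-→d16:H0→d17:-→d18:H2→d19:-  best=H2
  + 182.128.0.0/12 (H2) depth=12
  + 182.128.0.0/12 (H0) depth=12
  + 128.215.222.0/24 (H0) depth=24
  ? 128.215.222.1  path d0:-→d1:-→d2:-→d3:-→d4:-→d5:-→d6:-→d7:-→d8:-→d9:-→d10:-→d11:-→d12:-→d13:-→d14:H1→d15:-→d16:H0→d17:-→d18:H2→d19:-→d20:-→d21:-→d22:-→d23:-→d24:H0→d25:-→d26:-→d27:H0  best=H0
  + 78.213.243.0/24 (H0) depth=24
  + 182.134.0.0/16 (H1) depth=16
  + 0.0.0.0/0 (H1) depth=0
  + 128.215.0.0/16 (H2) depth=16
  ? 128.215.222.26  path d0:H1→d1:-→d2:-→d3:-→d4:-→d5:-→d6:-→d7:-→d8:-→d9:-→d10:-→d11:-→d12:-→d13:-→d14:H1→d15:-→d16:H2→d17:-→d18:H2→d19:-→d20:-→d21:-→d22:-→d23:-→d24:H0→d25:-→d26:-→d27:H0→d28:-→d29:-→d30:-→d31:-→d32:H1  best=H1
  + 0.0.0.0/0 (H0) depth=0

== LOOKUPS ==
["H0","H1","H0","H1","H2","H2","H1","no-route","H2","H2","H2","no-route","H2","H0","H1"]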